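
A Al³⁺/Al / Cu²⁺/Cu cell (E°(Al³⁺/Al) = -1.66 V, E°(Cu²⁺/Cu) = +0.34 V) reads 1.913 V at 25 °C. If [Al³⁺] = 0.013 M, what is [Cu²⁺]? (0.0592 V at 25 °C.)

6.4 × 10^-5 M

From the Nernst equation, log Q = n(E° − E)/0.0592 = 6(2.00 − 1.913)/0.0592 = 8.818, so Q = 6.57 × 10^8.
With Q = [Al³⁺]^2/[Cu²⁺]^3 and the known concentrations, [Cu²⁺]^3 in the denominator gives [Cu²⁺] = 6.4 × 10^-5 M.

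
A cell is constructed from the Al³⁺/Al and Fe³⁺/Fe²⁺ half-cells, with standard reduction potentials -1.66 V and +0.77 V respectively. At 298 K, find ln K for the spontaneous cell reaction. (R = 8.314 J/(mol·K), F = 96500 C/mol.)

E°_cell = +0.77 − (-1.66) = 2.43 V, with n = 3 electrons transferred.
At equilibrium E = 0, so the Nernst equation gives ln K = nFE°/RT = (3)(96500)(2.43)/((8.314)(298)) = 283.94.

ln K = 283.9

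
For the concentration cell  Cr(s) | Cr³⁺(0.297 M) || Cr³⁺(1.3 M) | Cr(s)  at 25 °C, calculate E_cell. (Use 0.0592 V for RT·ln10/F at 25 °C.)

0.013 V

Both half-cells are Cr³⁺/Cr, so E°_cell = 0. The concentrated side is the cathode; the cell reaction moves Cr³⁺ from high to low concentration with n = 3.
Q = [Cr³⁺]_dilute/[Cr³⁺]_conc = 0.297/1.3 = 0.228.
E = 0 − (0.0592/3) log Q = −(0.0592/3)(-0.641) = 0.0126 V.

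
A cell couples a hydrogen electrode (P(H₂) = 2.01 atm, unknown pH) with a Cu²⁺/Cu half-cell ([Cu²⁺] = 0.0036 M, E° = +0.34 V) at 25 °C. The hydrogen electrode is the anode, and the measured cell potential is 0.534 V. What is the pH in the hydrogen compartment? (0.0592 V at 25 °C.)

E°_cell = 0.34 V and n = 2.
log Q = n(E° − E)/0.0592 = 2×(0.34 − 0.534)/0.0592 = -6.554.
With Q = [H⁺]^2 / ([Cu²⁺]·P(H₂)), solving for [H⁺] gives log[H⁺] = -4.347, so pH = 4.35.

pH = 4.35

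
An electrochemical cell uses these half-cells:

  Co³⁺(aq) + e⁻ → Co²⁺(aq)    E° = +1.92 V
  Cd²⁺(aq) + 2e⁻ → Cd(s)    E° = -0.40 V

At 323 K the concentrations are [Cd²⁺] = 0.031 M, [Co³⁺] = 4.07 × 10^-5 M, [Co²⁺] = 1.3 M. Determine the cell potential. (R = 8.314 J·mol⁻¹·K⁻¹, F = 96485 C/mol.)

2.08 V

The Co³⁺/Co²⁺ couple has the higher reduction potential and acts as the cathode, so E°_cell = +1.92 − (-0.40) = 2.32 V.
Balancing electrons gives n = 2; the reaction quotient is Q = [Cd²⁺]·[Co²⁺]^2/[Co³⁺]^2 = 3.16 × 10^7.
E = E° − (RT/nF) ln Q = 2.32 − (8.314×323)/(2×96485) × (17.270) = 2.320 − 0.240 = 2.080 V.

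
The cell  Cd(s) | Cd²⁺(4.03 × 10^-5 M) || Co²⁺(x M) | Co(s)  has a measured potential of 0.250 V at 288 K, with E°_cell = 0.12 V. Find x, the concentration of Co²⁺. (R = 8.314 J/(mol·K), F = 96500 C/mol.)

From the Nernst equation, ln Q = nF(E° − E)/RT = 2×96500×(0.12 − 0.250)/(8.314×288) = -10.478, so Q = 2.81 × 10^-5.
With Q = [Cd²⁺]/[Co²⁺] and the known concentrations, [Co²⁺] in the denominator gives [Co²⁺] = 1.4 M.

1.4 M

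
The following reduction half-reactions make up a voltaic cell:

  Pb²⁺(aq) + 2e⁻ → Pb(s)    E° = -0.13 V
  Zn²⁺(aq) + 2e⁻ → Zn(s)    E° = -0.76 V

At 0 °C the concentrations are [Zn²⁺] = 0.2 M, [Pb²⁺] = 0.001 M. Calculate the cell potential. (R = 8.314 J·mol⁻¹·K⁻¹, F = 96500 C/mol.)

The Pb²⁺/Pb couple has the higher reduction potential and acts as the cathode, so E°_cell = -0.13 − (-0.76) = 0.63 V.
Balancing electrons gives n = 2; the reaction quotient is Q = [Zn²⁺]/[Pb²⁺] = 200.
E = E° − (RT/nF) ln Q = 0.63 − (8.314×273)/(2×96500) × (5.298) = 0.630 − 0.062 = 0.568 V.

0.568 V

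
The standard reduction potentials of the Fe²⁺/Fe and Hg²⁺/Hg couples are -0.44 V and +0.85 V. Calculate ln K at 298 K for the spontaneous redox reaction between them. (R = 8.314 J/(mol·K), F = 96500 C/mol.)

E°_cell = +0.85 − (-0.44) = 1.29 V, with n = 2 electrons transferred.
At equilibrium E = 0, so the Nernst equation gives ln K = nFE°/RT = (2)(96500)(1.29)/((8.314)(298)) = 100.49.

ln K = 100.5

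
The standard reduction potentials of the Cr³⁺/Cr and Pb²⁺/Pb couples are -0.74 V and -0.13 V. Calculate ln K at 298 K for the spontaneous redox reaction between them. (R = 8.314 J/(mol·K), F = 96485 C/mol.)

E°_cell = -0.13 − (-0.74) = 0.61 V, with n = 6 electrons transferred.
At equilibrium E = 0, so the Nernst equation gives ln K = nFE°/RT = (6)(96485)(0.61)/((8.314)(298)) = 142.53.

ln K = 142.5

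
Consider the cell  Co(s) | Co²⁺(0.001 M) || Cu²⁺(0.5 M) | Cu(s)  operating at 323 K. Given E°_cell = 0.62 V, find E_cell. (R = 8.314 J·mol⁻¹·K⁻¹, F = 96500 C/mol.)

0.706 V

Balancing electrons gives n = 2; the reaction quotient is Q = [Co²⁺]/[Cu²⁺] = 0.00200.
E = E° − (RT/nF) ln Q = 0.62 − (8.314×323)/(2×96500) × (-6.215) = 0.620 + 0.086 = 0.706 V.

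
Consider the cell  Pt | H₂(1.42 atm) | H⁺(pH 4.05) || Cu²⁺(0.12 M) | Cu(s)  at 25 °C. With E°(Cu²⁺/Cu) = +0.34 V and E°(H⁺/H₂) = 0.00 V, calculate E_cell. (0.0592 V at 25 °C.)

0.56 V

The Cu²⁺/Cu couple is the cathode, so E°_cell = 0.34 V; n = 2.
[H⁺] = 10^(−4.05) = 8.9 × 10^-5 M, and Q = [H⁺]^2 / ([Cu²⁺]·P(H₂)) = 4.66 × 10^-8.
E = E° − (0.0592/2) log Q = 0.34 − (0.0592/2)(-7.331) = 0.557 V.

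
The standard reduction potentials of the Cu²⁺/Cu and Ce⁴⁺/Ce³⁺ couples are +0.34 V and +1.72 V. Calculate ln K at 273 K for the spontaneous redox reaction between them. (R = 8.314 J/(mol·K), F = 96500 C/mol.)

ln K = 117.3

E°_cell = +1.72 − (+0.34) = 1.38 V, with n = 2 electrons transferred.
At equilibrium E = 0, so the Nernst equation gives ln K = nFE°/RT = (2)(96500)(1.38)/((8.314)(273)) = 117.34.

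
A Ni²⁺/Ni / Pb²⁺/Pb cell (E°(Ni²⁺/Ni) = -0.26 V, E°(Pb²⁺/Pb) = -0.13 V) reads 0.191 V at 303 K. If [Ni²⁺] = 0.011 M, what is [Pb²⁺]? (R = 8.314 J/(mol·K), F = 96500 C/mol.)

From the Nernst equation, ln Q = nF(E° − E)/RT = 2×96500×(0.13 − 0.191)/(8.314×303) = -4.673, so Q = 0.00934.
With Q = [Ni²⁺]/[Pb²⁺] and the known concentrations, [Pb²⁺] in the denominator gives [Pb²⁺] = 1.2 M.

1.2 M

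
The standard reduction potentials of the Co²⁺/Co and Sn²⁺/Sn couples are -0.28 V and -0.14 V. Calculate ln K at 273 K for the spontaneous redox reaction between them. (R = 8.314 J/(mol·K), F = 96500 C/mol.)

ln K = 11.9

E°_cell = -0.14 − (-0.28) = 0.14 V, with n = 2 electrons transferred.
At equilibrium E = 0, so the Nernst equation gives ln K = nFE°/RT = (2)(96500)(0.14)/((8.314)(273)) = 11.90.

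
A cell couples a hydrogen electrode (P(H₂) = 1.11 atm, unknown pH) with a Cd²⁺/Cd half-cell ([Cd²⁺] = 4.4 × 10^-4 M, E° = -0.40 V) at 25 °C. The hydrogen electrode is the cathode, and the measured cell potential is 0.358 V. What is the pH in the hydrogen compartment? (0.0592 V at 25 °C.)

pH = 2.37

E°_cell = 0.40 V and n = 2.
log Q = n(E° − E)/0.0592 = 2×(0.40 − 0.358)/0.0592 = 1.419.
With Q = [Cd²⁺]·P(H₂) / [H⁺]^2, solving for [H⁺] gives log[H⁺] = -2.365, so pH = 2.37.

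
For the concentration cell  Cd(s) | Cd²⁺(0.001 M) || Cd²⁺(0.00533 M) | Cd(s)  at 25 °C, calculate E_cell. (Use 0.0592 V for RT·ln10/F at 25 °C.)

Both half-cells are Cd²⁺/Cd, so E°_cell = 0. The concentrated side is the cathode; the cell reaction moves Cd²⁺ from high to low concentration with n = 2.
Q = [Cd²⁺]_dilute/[Cd²⁺]_conc = 0.001/0.00533 = 0.188.
E = 0 − (0.0592/2) log Q = −(0.0592/2)(-0.727) = 0.0215 V.

0.022 V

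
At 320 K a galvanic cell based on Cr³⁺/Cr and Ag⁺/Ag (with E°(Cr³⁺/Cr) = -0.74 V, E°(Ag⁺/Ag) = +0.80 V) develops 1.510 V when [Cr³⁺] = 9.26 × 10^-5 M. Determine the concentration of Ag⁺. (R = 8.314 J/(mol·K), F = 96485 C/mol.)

From the Nernst equation, ln Q = nF(E° − E)/RT = 3×96485×(1.54 − 1.510)/(8.314×320) = 3.264, so Q = 26.2.
With Q = [Cr³⁺]/[Ag⁺]^3 and the known concentrations, [Ag⁺]^3 in the denominator gives [Ag⁺] = 0.015 M.

0.015 M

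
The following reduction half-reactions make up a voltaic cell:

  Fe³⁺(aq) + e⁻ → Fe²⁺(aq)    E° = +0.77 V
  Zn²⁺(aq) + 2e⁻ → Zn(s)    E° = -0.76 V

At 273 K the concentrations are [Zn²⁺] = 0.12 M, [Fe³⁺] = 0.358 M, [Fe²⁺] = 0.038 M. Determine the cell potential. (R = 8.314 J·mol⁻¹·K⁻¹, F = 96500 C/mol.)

The Fe³⁺/Fe²⁺ couple has the higher reduction potential and acts as the cathode, so E°_cell = +0.77 − (-0.76) = 1.53 V.
Balancing electrons gives n = 2; the reaction quotient is Q = [Zn²⁺]·[Fe²⁺]^2/[Fe³⁺]^2 = 0.00135.
E = E° − (RT/nF) ln Q = 1.53 − (8.314×273)/(2×96500) × (-6.606) = 1.530 + 0.078 = 1.608 V.

1.61 V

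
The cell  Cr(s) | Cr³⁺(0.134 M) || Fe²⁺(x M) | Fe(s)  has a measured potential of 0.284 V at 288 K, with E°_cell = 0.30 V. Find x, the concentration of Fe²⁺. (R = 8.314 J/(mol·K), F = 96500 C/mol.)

From the Nernst equation, ln Q = nF(E° − E)/RT = 6×96500×(0.30 − 0.284)/(8.314×288) = 3.869, so Q = 47.9.
With Q = [Cr³⁺]^2/[Fe²⁺]^3 and the known concentrations, [Fe²⁺]^3 in the denominator gives [Fe²⁺] = 0.072 M.

0.072 M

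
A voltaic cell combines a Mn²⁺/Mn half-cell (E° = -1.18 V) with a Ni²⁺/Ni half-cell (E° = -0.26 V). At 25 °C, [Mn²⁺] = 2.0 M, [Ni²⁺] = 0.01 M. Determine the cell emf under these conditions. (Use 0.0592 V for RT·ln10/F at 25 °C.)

The Ni²⁺/Ni couple has the higher reduction potential and acts as the cathode, so E°_cell = -0.26 − (-1.18) = 0.92 V.
Balancing electrons gives n = 2; the reaction quotient is Q = [Mn²⁺]/[Ni²⁺] = 200.
At 25 °C, E = E° − (0.0592/n) log Q = 0.92 − (0.0592/2)(2.301) = 0.920 − 0.068 = 0.852 V.

0.852 V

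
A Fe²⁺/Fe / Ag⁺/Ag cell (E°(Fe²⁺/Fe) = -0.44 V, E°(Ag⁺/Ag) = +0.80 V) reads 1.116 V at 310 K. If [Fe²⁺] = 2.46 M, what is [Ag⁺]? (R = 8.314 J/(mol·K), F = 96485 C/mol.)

0.015 M

From the Nernst equation, ln Q = nF(E° − E)/RT = 2×96485×(1.24 − 1.116)/(8.314×310) = 9.284, so Q = 1.08 × 10^4.
With Q = [Fe²⁺]/[Ag⁺]^2 and the known concentrations, [Ag⁺]^2 in the denominator gives [Ag⁺] = 0.015 M.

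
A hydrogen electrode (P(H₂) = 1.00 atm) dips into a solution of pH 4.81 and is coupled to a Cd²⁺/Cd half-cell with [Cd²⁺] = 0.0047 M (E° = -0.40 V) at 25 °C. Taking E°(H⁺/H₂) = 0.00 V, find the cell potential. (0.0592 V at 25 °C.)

The hydrogen couple is the cathode, so E°_cell = 0.40 V; n = 2.
[H⁺] = 10^(−4.81) = 1.5 × 10^-5 M, and Q = [Cd²⁺]·P(H₂) / [H⁺]^2 = 1.96 × 10^7.
E = E° − (0.0592/2) log Q = 0.40 − (0.0592/2)(7.292) = 0.184 V.

0.18 V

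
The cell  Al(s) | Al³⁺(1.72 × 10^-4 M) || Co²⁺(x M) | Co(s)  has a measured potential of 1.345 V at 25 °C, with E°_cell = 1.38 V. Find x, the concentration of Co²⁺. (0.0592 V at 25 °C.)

From the Nernst equation, log Q = n(E° − E)/0.0592 = 6(1.38 − 1.345)/0.0592 = 3.547, so Q = 3530.
With Q = [Al³⁺]^2/[Co²⁺]^3 and the known concentrations, [Co²⁺]^3 in the denominator gives [Co²⁺] = 2 × 10^-4 M.

2 × 10^-4 M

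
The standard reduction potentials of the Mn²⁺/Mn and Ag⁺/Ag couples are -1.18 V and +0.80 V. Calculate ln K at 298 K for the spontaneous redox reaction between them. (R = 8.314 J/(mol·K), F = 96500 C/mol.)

E°_cell = +0.80 − (-1.18) = 1.98 V, with n = 2 electrons transferred.
At equilibrium E = 0, so the Nernst equation gives ln K = nFE°/RT = (2)(96500)(1.98)/((8.314)(298)) = 154.24.

ln K = 154.2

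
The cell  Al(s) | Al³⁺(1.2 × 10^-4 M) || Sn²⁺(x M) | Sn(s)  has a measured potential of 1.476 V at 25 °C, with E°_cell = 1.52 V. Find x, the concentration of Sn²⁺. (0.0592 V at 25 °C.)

7.9 × 10^-5 M

From the Nernst equation, log Q = n(E° − E)/0.0592 = 6(1.52 − 1.476)/0.0592 = 4.459, so Q = 2.88 × 10^4.
With Q = [Al³⁺]^2/[Sn²⁺]^3 and the known concentrations, [Sn²⁺]^3 in the denominator gives [Sn²⁺] = 7.9 × 10^-5 M.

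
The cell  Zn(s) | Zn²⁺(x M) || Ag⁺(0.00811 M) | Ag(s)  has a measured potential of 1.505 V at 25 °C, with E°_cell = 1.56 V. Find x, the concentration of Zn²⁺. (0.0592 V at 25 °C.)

0.0047 M

From the Nernst equation, log Q = n(E° − E)/0.0592 = 2(1.56 − 1.505)/0.0592 = 1.858, so Q = 72.1.
With Q = [Zn²⁺]/[Ag⁺]^2 and the known concentrations, [Zn²⁺] in the numerator gives [Zn²⁺] = 0.0047 M.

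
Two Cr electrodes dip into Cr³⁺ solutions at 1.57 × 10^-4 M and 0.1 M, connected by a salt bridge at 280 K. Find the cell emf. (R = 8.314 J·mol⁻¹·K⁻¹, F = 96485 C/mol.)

0.052 V

Both half-cells are Cr³⁺/Cr, so E°_cell = 0. The concentrated side is the cathode; the cell reaction moves Cr³⁺ from high to low concentration with n = 3.
Q = [Cr³⁺]_dilute/[Cr³⁺]_conc = 1.57 × 10^-4/0.1 = 0.00157.
E = 0 − (RT/nF) ln Q = −((8.314×280)/(3×96485))(-6.457) = 0.0519 V.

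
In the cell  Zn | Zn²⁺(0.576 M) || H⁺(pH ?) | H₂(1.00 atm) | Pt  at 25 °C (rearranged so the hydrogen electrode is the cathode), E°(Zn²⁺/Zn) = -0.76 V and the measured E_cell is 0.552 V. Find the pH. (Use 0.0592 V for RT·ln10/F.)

E°_cell = 0.76 V and n = 2.
log Q = n(E° − E)/0.0592 = 2×(0.76 − 0.552)/0.0592 = 7.027.
With Q = [Zn²⁺]·P(H₂) / [H⁺]^2, solving for [H⁺] gives log[H⁺] = -3.633, so pH = 3.63.

pH = 3.63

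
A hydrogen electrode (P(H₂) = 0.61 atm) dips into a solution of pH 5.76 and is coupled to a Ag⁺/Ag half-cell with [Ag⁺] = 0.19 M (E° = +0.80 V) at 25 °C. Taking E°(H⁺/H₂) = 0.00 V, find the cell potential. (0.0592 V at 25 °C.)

1.09 V

The Ag⁺/Ag couple is the cathode, so E°_cell = 0.80 V; n = 2.
[H⁺] = 10^(−5.76) = 1.7 × 10^-6 M, and Q = [H⁺]^2 / ([Ag⁺]^2·P(H₂)) = 1.37 × 10^-10.
E = E° − (0.0592/2) log Q = 0.80 − (0.0592/2)(-9.863) = 1.092 V.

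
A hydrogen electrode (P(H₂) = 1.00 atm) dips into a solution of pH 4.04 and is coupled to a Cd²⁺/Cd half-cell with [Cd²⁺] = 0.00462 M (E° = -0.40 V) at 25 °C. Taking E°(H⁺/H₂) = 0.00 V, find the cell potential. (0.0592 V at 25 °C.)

0.23 V

The hydrogen couple is the cathode, so E°_cell = 0.40 V; n = 2.
[H⁺] = 10^(−4.04) = 9.1 × 10^-5 M, and Q = [Cd²⁺]·P(H₂) / [H⁺]^2 = 5.55 × 10^5.
E = E° − (0.0592/2) log Q = 0.40 − (0.0592/2)(5.745) = 0.230 V.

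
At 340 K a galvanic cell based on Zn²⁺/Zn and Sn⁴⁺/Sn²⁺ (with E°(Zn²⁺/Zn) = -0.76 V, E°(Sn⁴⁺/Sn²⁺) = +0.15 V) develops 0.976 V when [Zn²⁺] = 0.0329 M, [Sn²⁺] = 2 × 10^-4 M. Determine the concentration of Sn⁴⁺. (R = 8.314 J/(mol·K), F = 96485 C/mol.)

6 × 10^-4 M

From the Nernst equation, ln Q = nF(E° − E)/RT = 2×96485×(0.91 − 0.976)/(8.314×340) = -4.506, so Q = 0.0110.
With Q = [Zn²⁺]·[Sn²⁺]/[Sn⁴⁺] and the known concentrations, [Sn⁴⁺] in the denominator gives [Sn⁴⁺] = 6 × 10^-4 M.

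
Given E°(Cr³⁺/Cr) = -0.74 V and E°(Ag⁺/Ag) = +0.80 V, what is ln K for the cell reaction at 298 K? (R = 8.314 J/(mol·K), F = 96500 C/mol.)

E°_cell = +0.80 − (-0.74) = 1.54 V, with n = 3 electrons transferred.
At equilibrium E = 0, so the Nernst equation gives ln K = nFE°/RT = (3)(96500)(1.54)/((8.314)(298)) = 179.95.

ln K = 179.9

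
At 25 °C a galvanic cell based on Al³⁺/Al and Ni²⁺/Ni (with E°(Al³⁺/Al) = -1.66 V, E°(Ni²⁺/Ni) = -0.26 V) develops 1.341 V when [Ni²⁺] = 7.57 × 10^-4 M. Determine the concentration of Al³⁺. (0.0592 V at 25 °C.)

From the Nernst equation, log Q = n(E° − E)/0.0592 = 6(1.40 − 1.341)/0.0592 = 5.980, so Q = 9.54 × 10^5.
With Q = [Al³⁺]^2/[Ni²⁺]^3 and the known concentrations, [Al³⁺]^2 in the numerator gives [Al³⁺] = 0.02 M.

0.02 M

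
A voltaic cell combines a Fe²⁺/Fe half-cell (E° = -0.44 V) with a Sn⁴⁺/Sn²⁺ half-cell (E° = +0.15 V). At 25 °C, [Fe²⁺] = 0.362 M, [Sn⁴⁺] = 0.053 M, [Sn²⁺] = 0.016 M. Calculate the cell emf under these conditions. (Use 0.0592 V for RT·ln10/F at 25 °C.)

The Sn⁴⁺/Sn²⁺ couple has the higher reduction potential and acts as the cathode, so E°_cell = +0.15 − (-0.44) = 0.59 V.
Balancing electrons gives n = 2; the reaction quotient is Q = [Fe²⁺]·[Sn²⁺]/[Sn⁴⁺] = 0.109.
At 25 °C, E = E° − (0.0592/n) log Q = 0.59 − (0.0592/2)(-0.961) = 0.590 + 0.028 = 0.618 V.

0.618 V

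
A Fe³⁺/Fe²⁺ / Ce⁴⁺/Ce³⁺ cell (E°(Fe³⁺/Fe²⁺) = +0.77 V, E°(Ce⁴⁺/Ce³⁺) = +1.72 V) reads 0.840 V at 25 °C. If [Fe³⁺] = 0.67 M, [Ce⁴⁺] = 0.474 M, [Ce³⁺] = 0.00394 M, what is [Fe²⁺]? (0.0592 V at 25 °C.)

From the Nernst equation, log Q = n(E° − E)/0.0592 = 1(0.95 − 0.840)/0.0592 = 1.858, so Q = 72.1.
With Q = [Fe³⁺]·[Ce³⁺]/([Fe²⁺]·[Ce⁴⁺]) and the known concentrations, [Fe²⁺] in the denominator gives [Fe²⁺] = 7.7 × 10^-5 M.

7.7 × 10^-5 M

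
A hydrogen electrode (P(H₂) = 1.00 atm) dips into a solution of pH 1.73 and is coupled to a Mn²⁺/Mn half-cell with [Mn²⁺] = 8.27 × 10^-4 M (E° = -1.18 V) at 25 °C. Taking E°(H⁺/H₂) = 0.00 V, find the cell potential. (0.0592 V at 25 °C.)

The hydrogen couple is the cathode, so E°_cell = 1.18 V; n = 2.
[H⁺] = 10^(−1.73) = 0.019 M, and Q = [Mn²⁺]·P(H₂) / [H⁺]^2 = 2.39.
E = E° − (0.0592/2) log Q = 1.18 − (0.0592/2)(0.378) = 1.169 V.

1.17 V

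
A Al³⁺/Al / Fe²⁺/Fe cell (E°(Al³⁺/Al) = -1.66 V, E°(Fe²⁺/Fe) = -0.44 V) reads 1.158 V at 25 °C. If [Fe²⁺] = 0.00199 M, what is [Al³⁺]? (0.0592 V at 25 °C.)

From the Nernst equation, log Q = n(E° − E)/0.0592 = 6(1.22 − 1.158)/0.0592 = 6.284, so Q = 1.92 × 10^6.
With Q = [Al³⁺]^2/[Fe²⁺]^3 and the known concentrations, [Al³⁺]^2 in the numerator gives [Al³⁺] = 0.12 M.

0.12 M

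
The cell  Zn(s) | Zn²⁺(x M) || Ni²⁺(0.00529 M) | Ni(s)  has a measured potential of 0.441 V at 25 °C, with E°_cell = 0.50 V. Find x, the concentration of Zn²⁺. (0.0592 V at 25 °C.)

From the Nernst equation, log Q = n(E° − E)/0.0592 = 2(0.50 − 0.441)/0.0592 = 1.993, so Q = 98.5.
With Q = [Zn²⁺]/[Ni²⁺] and the known concentrations, [Zn²⁺] in the numerator gives [Zn²⁺] = 0.52 M.

0.52 M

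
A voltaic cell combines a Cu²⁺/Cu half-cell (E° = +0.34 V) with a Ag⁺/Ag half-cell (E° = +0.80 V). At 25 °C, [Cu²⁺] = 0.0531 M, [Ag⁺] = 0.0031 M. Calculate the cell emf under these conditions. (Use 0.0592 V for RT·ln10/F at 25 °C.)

0.349 V

The Ag⁺/Ag couple has the higher reduction potential and acts as the cathode, so E°_cell = +0.80 − (+0.34) = 0.46 V.
Balancing electrons gives n = 2; the reaction quotient is Q = [Cu²⁺]/[Ag⁺]^2 = 5530.
At 25 °C, E = E° − (0.0592/n) log Q = 0.46 − (0.0592/2)(3.742) = 0.460 − 0.111 = 0.349 V.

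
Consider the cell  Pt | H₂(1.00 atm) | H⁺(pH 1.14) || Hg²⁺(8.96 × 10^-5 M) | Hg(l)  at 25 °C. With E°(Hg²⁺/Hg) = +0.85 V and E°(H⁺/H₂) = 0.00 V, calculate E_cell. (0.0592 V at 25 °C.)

0.80 V

The Hg²⁺/Hg couple is the cathode, so E°_cell = 0.85 V; n = 2.
[H⁺] = 10^(−1.14) = 0.072 M, and Q = [H⁺]^2 / ([Hg²⁺]·P(H₂)) = 58.6.
E = E° − (0.0592/2) log Q = 0.85 − (0.0592/2)(1.768) = 0.798 V.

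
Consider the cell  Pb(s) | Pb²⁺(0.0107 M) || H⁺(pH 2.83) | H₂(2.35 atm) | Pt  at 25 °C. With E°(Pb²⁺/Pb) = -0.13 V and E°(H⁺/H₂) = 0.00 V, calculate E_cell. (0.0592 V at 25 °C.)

0.010 V

The hydrogen couple is the cathode, so E°_cell = 0.13 V; n = 2.
[H⁺] = 10^(−2.83) = 0.0015 M, and Q = [Pb²⁺]·P(H₂) / [H⁺]^2 = 1.15 × 10^4.
E = E° − (0.0592/2) log Q = 0.13 − (0.0592/2)(4.060) = 0.010 V.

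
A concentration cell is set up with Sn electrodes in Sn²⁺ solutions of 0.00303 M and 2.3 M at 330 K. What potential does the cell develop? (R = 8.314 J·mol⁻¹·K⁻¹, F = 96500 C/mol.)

Both half-cells are Sn²⁺/Sn, so E°_cell = 0. The concentrated side is the cathode; the cell reaction moves Sn²⁺ from high to low concentration with n = 2.
Q = [Sn²⁺]_dilute/[Sn²⁺]_conc = 0.00303/2.3 = 0.00132.
E = 0 − (RT/nF) ln Q = −((8.314×330)/(2×96500))(-6.632) = 0.0943 V.

0.094 V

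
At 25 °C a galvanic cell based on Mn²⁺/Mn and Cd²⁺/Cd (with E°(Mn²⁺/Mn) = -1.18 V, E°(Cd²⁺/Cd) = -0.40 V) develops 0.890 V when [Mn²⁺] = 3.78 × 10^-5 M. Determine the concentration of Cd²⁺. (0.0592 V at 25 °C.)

From the Nernst equation, log Q = n(E° − E)/0.0592 = 2(0.78 − 0.890)/0.0592 = -3.716, so Q = 1.92 × 10^-4.
With Q = [Mn²⁺]/[Cd²⁺] and the known concentrations, [Cd²⁺] in the denominator gives [Cd²⁺] = 0.2 M.

0.2 M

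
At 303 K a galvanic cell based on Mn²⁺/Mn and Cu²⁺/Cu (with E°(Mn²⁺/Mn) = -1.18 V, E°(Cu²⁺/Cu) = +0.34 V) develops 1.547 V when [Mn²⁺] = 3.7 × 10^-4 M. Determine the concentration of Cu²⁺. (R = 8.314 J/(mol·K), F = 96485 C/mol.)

0.0029 M

From the Nernst equation, ln Q = nF(E° − E)/RT = 2×96485×(1.52 − 1.547)/(8.314×303) = -2.068, so Q = 0.126.
With Q = [Mn²⁺]/[Cu²⁺] and the known concentrations, [Cu²⁺] in the denominator gives [Cu²⁺] = 0.0029 M.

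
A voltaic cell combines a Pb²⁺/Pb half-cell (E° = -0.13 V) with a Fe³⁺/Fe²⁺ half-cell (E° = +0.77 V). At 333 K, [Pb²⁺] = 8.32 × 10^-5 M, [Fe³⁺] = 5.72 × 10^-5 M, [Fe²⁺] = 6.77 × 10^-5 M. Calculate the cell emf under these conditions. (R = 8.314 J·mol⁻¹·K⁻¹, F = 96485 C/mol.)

1.03 V

The Fe³⁺/Fe²⁺ couple has the higher reduction potential and acts as the cathode, so E°_cell = +0.77 − (-0.13) = 0.90 V.
Balancing electrons gives n = 2; the reaction quotient is Q = [Pb²⁺]·[Fe²⁺]^2/[Fe³⁺]^2 = 1.17 × 10^-4.
E = E° − (RT/nF) ln Q = 0.90 − (8.314×333)/(2×96485) × (-9.057) = 0.900 + 0.130 = 1.030 V.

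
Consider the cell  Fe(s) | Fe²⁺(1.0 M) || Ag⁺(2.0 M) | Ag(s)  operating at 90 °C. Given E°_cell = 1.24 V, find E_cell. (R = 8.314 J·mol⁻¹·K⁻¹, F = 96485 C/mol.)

Balancing electrons gives n = 2; the reaction quotient is Q = [Fe²⁺]/[Ag⁺]^2 = 0.250.
E = E° − (RT/nF) ln Q = 1.24 − (8.314×363)/(2×96485) × (-1.386) = 1.240 + 0.022 = 1.262 V.

1.26 V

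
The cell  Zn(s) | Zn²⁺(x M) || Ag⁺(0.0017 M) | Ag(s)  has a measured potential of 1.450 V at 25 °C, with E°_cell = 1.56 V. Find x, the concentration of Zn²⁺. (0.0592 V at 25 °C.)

From the Nernst equation, log Q = n(E° − E)/0.0592 = 2(1.56 − 1.450)/0.0592 = 3.716, so Q = 5200.
With Q = [Zn²⁺]/[Ag⁺]^2 and the known concentrations, [Zn²⁺] in the numerator gives [Zn²⁺] = 0.015 M.

0.015 M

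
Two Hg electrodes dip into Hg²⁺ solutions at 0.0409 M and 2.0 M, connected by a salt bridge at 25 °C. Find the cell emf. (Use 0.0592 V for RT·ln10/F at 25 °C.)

0.050 V

Both half-cells are Hg²⁺/Hg, so E°_cell = 0. The concentrated side is the cathode; the cell reaction moves Hg²⁺ from high to low concentration with n = 2.
Q = [Hg²⁺]_dilute/[Hg²⁺]_conc = 0.0409/2.0 = 0.0204.
E = 0 − (0.0592/2) log Q = −(0.0592/2)(-1.689) = 0.0500 V.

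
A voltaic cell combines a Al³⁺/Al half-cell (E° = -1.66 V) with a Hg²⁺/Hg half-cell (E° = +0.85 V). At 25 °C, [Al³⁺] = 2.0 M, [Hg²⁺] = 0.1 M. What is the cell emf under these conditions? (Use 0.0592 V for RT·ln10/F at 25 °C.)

2.47 V

The Hg²⁺/Hg couple has the higher reduction potential and acts as the cathode, so E°_cell = +0.85 − (-1.66) = 2.51 V.
Balancing electrons gives n = 6; the reaction quotient is Q = [Al³⁺]^2/[Hg²⁺]^3 = 4000.
At 25 °C, E = E° − (0.0592/n) log Q = 2.51 − (0.0592/6)(3.602) = 2.510 − 0.036 = 2.474 V.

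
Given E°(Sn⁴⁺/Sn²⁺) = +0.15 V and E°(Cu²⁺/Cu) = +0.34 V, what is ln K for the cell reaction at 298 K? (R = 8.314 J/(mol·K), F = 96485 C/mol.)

E°_cell = +0.34 − (+0.15) = 0.19 V, with n = 2 electrons transferred.
At equilibrium E = 0, so the Nernst equation gives ln K = nFE°/RT = (2)(96485)(0.19)/((8.314)(298)) = 14.80.

ln K = 14.8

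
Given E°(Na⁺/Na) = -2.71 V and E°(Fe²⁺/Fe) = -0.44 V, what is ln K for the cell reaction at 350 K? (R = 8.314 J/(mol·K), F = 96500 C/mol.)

ln K = 150.6

E°_cell = -0.44 − (-2.71) = 2.27 V, with n = 2 electrons transferred.
At equilibrium E = 0, so the Nernst equation gives ln K = nFE°/RT = (2)(96500)(2.27)/((8.314)(350)) = 150.56.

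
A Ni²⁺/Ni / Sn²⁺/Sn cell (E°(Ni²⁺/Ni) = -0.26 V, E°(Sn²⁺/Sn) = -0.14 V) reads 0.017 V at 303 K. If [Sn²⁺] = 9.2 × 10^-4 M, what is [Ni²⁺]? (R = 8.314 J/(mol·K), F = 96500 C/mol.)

2.5 M

From the Nernst equation, ln Q = nF(E° − E)/RT = 2×96500×(0.12 − 0.017)/(8.314×303) = 7.891, so Q = 2670.
With Q = [Ni²⁺]/[Sn²⁺] and the known concentrations, [Ni²⁺] in the numerator gives [Ni²⁺] = 2.5 M.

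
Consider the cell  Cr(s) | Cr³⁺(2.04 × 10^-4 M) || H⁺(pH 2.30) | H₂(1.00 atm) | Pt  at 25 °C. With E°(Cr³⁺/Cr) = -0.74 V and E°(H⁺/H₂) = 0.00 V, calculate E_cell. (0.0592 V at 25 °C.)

The hydrogen couple is the cathode, so E°_cell = 0.74 V; n = 6.
[H⁺] = 10^(−2.30) = 0.0050 M, and Q = [Cr³⁺]^2·P(H₂)^3 / [H⁺]^6 = 2.63 × 10^6.
E = E° − (0.0592/6) log Q = 0.74 − (0.0592/6)(6.419) = 0.677 V.

0.68 V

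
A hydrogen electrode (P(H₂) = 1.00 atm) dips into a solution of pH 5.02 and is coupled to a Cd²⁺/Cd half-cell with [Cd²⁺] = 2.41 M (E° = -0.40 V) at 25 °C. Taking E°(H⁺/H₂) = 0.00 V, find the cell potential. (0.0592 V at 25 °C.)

0.092 V

The hydrogen couple is the cathode, so E°_cell = 0.40 V; n = 2.
[H⁺] = 10^(−5.02) = 9.5 × 10^-6 M, and Q = [Cd²⁺]·P(H₂) / [H⁺]^2 = 2.64 × 10^10.
E = E° − (0.0592/2) log Q = 0.40 − (0.0592/2)(10.422) = 0.092 V.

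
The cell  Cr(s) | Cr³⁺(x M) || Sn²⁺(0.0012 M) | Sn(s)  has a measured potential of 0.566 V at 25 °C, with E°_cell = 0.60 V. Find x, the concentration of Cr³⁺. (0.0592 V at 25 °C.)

0.0022 M

From the Nernst equation, log Q = n(E° − E)/0.0592 = 6(0.60 − 0.566)/0.0592 = 3.446, so Q = 2790.
With Q = [Cr³⁺]^2/[Sn²⁺]^3 and the known concentrations, [Cr³⁺]^2 in the numerator gives [Cr³⁺] = 0.0022 M.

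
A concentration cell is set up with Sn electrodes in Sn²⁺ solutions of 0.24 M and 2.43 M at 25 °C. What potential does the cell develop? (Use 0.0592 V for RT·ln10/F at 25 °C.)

0.030 V

Both half-cells are Sn²⁺/Sn, so E°_cell = 0. The concentrated side is the cathode; the cell reaction moves Sn²⁺ from high to low concentration with n = 2.
Q = [Sn²⁺]_dilute/[Sn²⁺]_conc = 0.24/2.43 = 0.0988.
E = 0 − (0.0592/2) log Q = −(0.0592/2)(-1.005) = 0.0297 V.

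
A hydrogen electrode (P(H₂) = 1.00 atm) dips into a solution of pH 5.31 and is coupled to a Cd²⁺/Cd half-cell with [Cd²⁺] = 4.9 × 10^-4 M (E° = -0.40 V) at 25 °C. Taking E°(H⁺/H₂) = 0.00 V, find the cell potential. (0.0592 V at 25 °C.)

The hydrogen couple is the cathode, so E°_cell = 0.40 V; n = 2.
[H⁺] = 10^(−5.31) = 4.9 × 10^-6 M, and Q = [Cd²⁺]·P(H₂) / [H⁺]^2 = 2.04 × 10^7.
E = E° − (0.0592/2) log Q = 0.40 − (0.0592/2)(7.310) = 0.184 V.

0.18 V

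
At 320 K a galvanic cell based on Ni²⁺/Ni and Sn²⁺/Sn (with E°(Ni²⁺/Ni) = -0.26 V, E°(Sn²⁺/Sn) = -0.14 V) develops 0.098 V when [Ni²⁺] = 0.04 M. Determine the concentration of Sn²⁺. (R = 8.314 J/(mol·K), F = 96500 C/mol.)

0.0081 M

From the Nernst equation, ln Q = nF(E° − E)/RT = 2×96500×(0.12 − 0.098)/(8.314×320) = 1.596, so Q = 4.93.
With Q = [Ni²⁺]/[Sn²⁺] and the known concentrations, [Sn²⁺] in the denominator gives [Sn²⁺] = 0.0081 M.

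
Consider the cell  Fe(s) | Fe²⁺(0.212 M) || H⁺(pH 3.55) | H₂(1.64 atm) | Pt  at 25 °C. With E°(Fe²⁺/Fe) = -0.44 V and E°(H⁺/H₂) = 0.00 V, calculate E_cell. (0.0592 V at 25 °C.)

0.24 V

The hydrogen couple is the cathode, so E°_cell = 0.44 V; n = 2.
[H⁺] = 10^(−3.55) = 2.8 × 10^-4 M, and Q = [Fe²⁺]·P(H₂) / [H⁺]^2 = 4.38 × 10^6.
E = E° − (0.0592/2) log Q = 0.44 − (0.0592/2)(6.641) = 0.243 V.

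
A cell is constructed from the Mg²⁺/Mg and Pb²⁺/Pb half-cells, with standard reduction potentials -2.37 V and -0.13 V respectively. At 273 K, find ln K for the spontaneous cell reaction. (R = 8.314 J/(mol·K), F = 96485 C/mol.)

E°_cell = -0.13 − (-2.37) = 2.24 V, with n = 2 electrons transferred.
At equilibrium E = 0, so the Nernst equation gives ln K = nFE°/RT = (2)(96485)(2.24)/((8.314)(273)) = 190.44.

ln K = 190.4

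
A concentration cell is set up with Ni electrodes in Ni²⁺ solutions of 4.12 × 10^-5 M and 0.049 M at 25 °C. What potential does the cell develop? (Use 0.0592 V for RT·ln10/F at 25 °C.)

Both half-cells are Ni²⁺/Ni, so E°_cell = 0. The concentrated side is the cathode; the cell reaction moves Ni²⁺ from high to low concentration with n = 2.
Q = [Ni²⁺]_dilute/[Ni²⁺]_conc = 4.12 × 10^-5/0.049 = 8.41 × 10^-4.
E = 0 − (0.0592/2) log Q = −(0.0592/2)(-3.075) = 0.0910 V.

0.091 V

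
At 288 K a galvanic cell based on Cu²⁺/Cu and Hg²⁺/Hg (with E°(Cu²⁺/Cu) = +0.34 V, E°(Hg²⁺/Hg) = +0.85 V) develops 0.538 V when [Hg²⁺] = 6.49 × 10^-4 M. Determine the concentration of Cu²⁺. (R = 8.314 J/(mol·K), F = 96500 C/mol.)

6.8 × 10^-5 M

From the Nernst equation, ln Q = nF(E° − E)/RT = 2×96500×(0.51 − 0.538)/(8.314×288) = -2.257, so Q = 0.105.
With Q = [Cu²⁺]/[Hg²⁺] and the known concentrations, [Cu²⁺] in the numerator gives [Cu²⁺] = 6.8 × 10^-5 M.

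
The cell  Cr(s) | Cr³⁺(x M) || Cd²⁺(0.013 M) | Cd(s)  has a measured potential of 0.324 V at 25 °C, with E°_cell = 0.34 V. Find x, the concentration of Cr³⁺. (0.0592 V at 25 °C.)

From the Nernst equation, log Q = n(E° − E)/0.0592 = 6(0.34 − 0.324)/0.0592 = 1.622, so Q = 41.8.
With Q = [Cr³⁺]^2/[Cd²⁺]^3 and the known concentrations, [Cr³⁺]^2 in the numerator gives [Cr³⁺] = 0.0096 M.

0.0096 M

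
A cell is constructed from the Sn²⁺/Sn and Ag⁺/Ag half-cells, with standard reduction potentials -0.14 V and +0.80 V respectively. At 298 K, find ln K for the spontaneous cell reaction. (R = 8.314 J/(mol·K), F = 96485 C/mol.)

E°_cell = +0.80 − (-0.14) = 0.94 V, with n = 2 electrons transferred.
At equilibrium E = 0, so the Nernst equation gives ln K = nFE°/RT = (2)(96485)(0.94)/((8.314)(298)) = 73.21.

ln K = 73.2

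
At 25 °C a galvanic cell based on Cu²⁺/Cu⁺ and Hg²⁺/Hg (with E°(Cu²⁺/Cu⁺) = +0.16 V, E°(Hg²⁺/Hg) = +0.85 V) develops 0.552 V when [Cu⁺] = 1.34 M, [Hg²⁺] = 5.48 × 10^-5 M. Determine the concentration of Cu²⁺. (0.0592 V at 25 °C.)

2.1 M

From the Nernst equation, log Q = n(E° − E)/0.0592 = 2(0.69 − 0.552)/0.0592 = 4.662, so Q = 4.59 × 10^4.
With Q = [Cu²⁺]^2/([Cu⁺]^2·[Hg²⁺]) and the known concentrations, [Cu²⁺]^2 in the numerator gives [Cu²⁺] = 2.1 M.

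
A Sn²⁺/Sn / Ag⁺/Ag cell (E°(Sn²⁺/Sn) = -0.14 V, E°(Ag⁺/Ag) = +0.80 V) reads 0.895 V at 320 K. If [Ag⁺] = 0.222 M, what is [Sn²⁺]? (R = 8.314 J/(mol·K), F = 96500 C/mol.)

1.3 M

From the Nernst equation, ln Q = nF(E° − E)/RT = 2×96500×(0.94 − 0.895)/(8.314×320) = 3.264, so Q = 26.2.
With Q = [Sn²⁺]/[Ag⁺]^2 and the known concentrations, [Sn²⁺] in the numerator gives [Sn²⁺] = 1.3 M.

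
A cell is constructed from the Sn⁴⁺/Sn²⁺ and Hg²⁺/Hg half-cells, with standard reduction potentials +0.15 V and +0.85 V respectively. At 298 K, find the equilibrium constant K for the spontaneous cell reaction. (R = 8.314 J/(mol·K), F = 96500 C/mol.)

E°_cell = +0.85 − (+0.15) = 0.70 V, with n = 2 electrons transferred.
At equilibrium E = 0, so the Nernst equation gives ln K = nFE°/RT = (2)(96500)(0.70)/((8.314)(298)) = 54.53.
K = e^54.53 = 4.8 × 10^23.

4.8 × 10^23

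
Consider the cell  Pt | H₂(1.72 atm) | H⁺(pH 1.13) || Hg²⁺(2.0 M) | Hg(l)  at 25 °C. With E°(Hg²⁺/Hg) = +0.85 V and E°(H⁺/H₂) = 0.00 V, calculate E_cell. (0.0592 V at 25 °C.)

The Hg²⁺/Hg couple is the cathode, so E°_cell = 0.85 V; n = 2.
[H⁺] = 10^(−1.13) = 0.074 M, and Q = [H⁺]^2 / ([Hg²⁺]·P(H₂)) = 0.00160.
E = E° − (0.0592/2) log Q = 0.85 − (0.0592/2)(-2.797) = 0.933 V.

0.93 V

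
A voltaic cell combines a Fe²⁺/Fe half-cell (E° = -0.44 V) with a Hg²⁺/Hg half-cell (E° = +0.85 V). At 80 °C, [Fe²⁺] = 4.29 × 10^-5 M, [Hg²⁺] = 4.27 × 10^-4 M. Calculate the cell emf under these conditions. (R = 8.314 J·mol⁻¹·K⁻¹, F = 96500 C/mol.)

1.32 V

The Hg²⁺/Hg couple has the higher reduction potential and acts as the cathode, so E°_cell = +0.85 − (-0.44) = 1.29 V.
Balancing electrons gives n = 2; the reaction quotient is Q = [Fe²⁺]/[Hg²⁺] = 0.100.
E = E° − (RT/nF) ln Q = 1.29 − (8.314×353)/(2×96500) × (-2.298) = 1.290 + 0.035 = 1.325 V.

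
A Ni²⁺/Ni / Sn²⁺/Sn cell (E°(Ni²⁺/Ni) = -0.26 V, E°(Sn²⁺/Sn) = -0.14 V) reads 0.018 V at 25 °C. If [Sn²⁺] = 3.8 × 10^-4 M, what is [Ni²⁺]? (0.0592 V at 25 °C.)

From the Nernst equation, log Q = n(E° − E)/0.0592 = 2(0.12 − 0.018)/0.0592 = 3.446, so Q = 2790.
With Q = [Ni²⁺]/[Sn²⁺] and the known concentrations, [Ni²⁺] in the numerator gives [Ni²⁺] = 1.1 M.

1.1 M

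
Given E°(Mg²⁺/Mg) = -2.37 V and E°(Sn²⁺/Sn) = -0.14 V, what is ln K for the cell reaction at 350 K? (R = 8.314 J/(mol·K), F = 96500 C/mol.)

E°_cell = -0.14 − (-2.37) = 2.23 V, with n = 2 electrons transferred.
At equilibrium E = 0, so the Nernst equation gives ln K = nFE°/RT = (2)(96500)(2.23)/((8.314)(350)) = 147.91.

ln K = 147.9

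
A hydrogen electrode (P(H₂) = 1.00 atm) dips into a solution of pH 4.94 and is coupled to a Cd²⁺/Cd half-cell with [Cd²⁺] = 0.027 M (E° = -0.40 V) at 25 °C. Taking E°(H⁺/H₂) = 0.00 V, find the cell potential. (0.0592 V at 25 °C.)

The hydrogen couple is the cathode, so E°_cell = 0.40 V; n = 2.
[H⁺] = 10^(−4.94) = 1.1 × 10^-5 M, and Q = [Cd²⁺]·P(H₂) / [H⁺]^2 = 2.05 × 10^8.
E = E° − (0.0592/2) log Q = 0.40 − (0.0592/2)(8.311) = 0.154 V.

0.15 V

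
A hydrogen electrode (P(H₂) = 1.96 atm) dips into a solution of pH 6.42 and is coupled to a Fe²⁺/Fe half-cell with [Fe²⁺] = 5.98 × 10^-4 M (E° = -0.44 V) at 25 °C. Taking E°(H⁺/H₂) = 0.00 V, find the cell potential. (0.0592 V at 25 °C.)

The hydrogen couple is the cathode, so E°_cell = 0.44 V; n = 2.
[H⁺] = 10^(−6.42) = 3.8 × 10^-7 M, and Q = [Fe²⁺]·P(H₂) / [H⁺]^2 = 8.11 × 10^9.
E = E° − (0.0592/2) log Q = 0.44 − (0.0592/2)(9.909) = 0.147 V.

0.15 V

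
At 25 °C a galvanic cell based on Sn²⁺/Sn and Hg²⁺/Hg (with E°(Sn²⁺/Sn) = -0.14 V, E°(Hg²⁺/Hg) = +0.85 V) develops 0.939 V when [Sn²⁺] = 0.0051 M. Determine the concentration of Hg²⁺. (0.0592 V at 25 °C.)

From the Nernst equation, log Q = n(E° − E)/0.0592 = 2(0.99 − 0.939)/0.0592 = 1.723, so Q = 52.8.
With Q = [Sn²⁺]/[Hg²⁺] and the known concentrations, [Hg²⁺] in the denominator gives [Hg²⁺] = 9.7 × 10^-5 M.

9.7 × 10^-5 M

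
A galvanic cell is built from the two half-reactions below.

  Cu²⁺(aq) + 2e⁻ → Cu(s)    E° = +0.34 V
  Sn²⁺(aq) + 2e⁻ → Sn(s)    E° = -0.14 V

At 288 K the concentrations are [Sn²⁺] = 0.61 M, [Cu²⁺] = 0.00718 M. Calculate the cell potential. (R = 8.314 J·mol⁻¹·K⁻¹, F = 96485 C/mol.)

0.425 V

The Cu²⁺/Cu couple has the higher reduction potential and acts as the cathode, so E°_cell = +0.34 − (-0.14) = 0.48 V.
Balancing electrons gives n = 2; the reaction quotient is Q = [Sn²⁺]/[Cu²⁺] = 85.0.
E = E° − (RT/nF) ln Q = 0.48 − (8.314×288)/(2×96485) × (4.442) = 0.480 − 0.055 = 0.425 V.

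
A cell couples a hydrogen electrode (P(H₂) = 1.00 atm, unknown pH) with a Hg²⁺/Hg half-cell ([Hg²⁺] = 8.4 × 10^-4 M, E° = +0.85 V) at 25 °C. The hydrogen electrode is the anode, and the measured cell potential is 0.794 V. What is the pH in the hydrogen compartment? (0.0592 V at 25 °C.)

E°_cell = 0.85 V and n = 2.
log Q = n(E° − E)/0.0592 = 2×(0.85 − 0.794)/0.0592 = 1.892.
With Q = [H⁺]^2 / ([Hg²⁺]·P(H₂)), solving for [H⁺] gives log[H⁺] = -0.592, so pH = 0.59.

pH = 0.59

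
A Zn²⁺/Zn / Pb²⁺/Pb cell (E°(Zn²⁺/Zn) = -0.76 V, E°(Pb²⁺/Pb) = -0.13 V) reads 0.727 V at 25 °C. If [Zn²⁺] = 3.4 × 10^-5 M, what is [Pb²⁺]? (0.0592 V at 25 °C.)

From the Nernst equation, log Q = n(E° − E)/0.0592 = 2(0.63 − 0.727)/0.0592 = -3.277, so Q = 5.28 × 10^-4.
With Q = [Zn²⁺]/[Pb²⁺] and the known concentrations, [Pb²⁺] in the denominator gives [Pb²⁺] = 0.064 M.

0.064 M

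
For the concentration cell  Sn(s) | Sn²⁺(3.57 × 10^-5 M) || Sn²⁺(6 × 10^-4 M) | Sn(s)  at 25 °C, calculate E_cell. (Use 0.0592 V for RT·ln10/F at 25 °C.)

0.036 V

Both half-cells are Sn²⁺/Sn, so E°_cell = 0. The concentrated side is the cathode; the cell reaction moves Sn²⁺ from high to low concentration with n = 2.
Q = [Sn²⁺]_dilute/[Sn²⁺]_conc = 3.57 × 10^-5/6 × 10^-4 = 0.0595.
E = 0 − (0.0592/2) log Q = −(0.0592/2)(-1.225) = 0.0363 V.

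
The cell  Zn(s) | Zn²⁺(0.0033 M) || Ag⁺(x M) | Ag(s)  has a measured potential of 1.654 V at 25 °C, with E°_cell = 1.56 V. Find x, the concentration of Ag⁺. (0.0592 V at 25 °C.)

From the Nernst equation, log Q = n(E° − E)/0.0592 = 2(1.56 − 1.654)/0.0592 = -3.176, so Q = 6.67 × 10^-4.
With Q = [Zn²⁺]/[Ag⁺]^2 and the known concentrations, [Ag⁺]^2 in the denominator gives [Ag⁺] = 2.2 M.

2.2 M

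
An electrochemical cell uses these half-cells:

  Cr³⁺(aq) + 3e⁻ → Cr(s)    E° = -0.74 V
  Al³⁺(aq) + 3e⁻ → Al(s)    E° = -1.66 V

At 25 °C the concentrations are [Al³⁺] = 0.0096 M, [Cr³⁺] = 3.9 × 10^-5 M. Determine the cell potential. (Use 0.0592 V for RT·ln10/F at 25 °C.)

0.873 V

The Cr³⁺/Cr couple has the higher reduction potential and acts as the cathode, so E°_cell = -0.74 − (-1.66) = 0.92 V.
Balancing electrons gives n = 3; the reaction quotient is Q = [Al³⁺]/[Cr³⁺] = 246.
At 25 °C, E = E° − (0.0592/n) log Q = 0.92 − (0.0592/3)(2.391) = 0.920 − 0.047 = 0.873 V.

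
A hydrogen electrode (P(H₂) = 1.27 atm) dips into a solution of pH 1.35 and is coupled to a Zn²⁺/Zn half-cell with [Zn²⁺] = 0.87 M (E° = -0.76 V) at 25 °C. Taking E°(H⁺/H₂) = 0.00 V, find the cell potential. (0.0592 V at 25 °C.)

The hydrogen couple is the cathode, so E°_cell = 0.76 V; n = 2.
[H⁺] = 10^(−1.35) = 0.045 M, and Q = [Zn²⁺]·P(H₂) / [H⁺]^2 = 554.
E = E° − (0.0592/2) log Q = 0.76 − (0.0592/2)(2.743) = 0.679 V.

0.68 V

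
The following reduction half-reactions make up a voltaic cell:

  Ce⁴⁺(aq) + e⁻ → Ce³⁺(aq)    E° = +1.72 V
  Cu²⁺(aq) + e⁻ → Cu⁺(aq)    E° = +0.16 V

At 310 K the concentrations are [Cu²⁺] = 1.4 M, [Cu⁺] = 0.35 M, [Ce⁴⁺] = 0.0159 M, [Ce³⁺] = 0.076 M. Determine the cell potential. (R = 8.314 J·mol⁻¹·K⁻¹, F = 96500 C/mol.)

1.48 V

The Ce⁴⁺/Ce³⁺ couple has the higher reduction potential and acts as the cathode, so E°_cell = +1.72 − (+0.16) = 1.56 V.
Balancing electrons gives n = 1; the reaction quotient is Q = [Cu²⁺]·[Ce³⁺]/([Cu⁺]·[Ce⁴⁺]) = 19.1.
E = E° − (RT/nF) ln Q = 1.56 − (8.314×310)/(1×96500) × (2.951) = 1.560 − 0.079 = 1.481 V.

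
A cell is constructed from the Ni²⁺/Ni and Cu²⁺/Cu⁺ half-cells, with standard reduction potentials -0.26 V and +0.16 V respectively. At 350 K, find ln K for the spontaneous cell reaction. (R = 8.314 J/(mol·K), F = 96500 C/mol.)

ln K = 27.9

E°_cell = +0.16 − (-0.26) = 0.42 V, with n = 2 electrons transferred.
At equilibrium E = 0, so the Nernst equation gives ln K = nFE°/RT = (2)(96500)(0.42)/((8.314)(350)) = 27.86.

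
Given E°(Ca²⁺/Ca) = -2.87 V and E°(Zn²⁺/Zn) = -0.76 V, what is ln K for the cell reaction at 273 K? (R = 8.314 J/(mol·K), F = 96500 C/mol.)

ln K = 179.4

E°_cell = -0.76 − (-2.87) = 2.11 V, with n = 2 electrons transferred.
At equilibrium E = 0, so the Nernst equation gives ln K = nFE°/RT = (2)(96500)(2.11)/((8.314)(273)) = 179.42.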